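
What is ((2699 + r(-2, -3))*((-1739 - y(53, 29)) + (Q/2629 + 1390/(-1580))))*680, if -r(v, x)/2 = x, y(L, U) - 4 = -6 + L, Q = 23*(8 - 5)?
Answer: -684154077787300/207691 ≈ -3.2941e+9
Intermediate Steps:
Q = 69 (Q = 23*3 = 69)
y(L, U) = -2 + L (y(L, U) = 4 + (-6 + L) = -2 + L)
r(v, x) = -2*x
((2699 + r(-2, -3))*((-1739 - y(53, 29)) + (Q/2629 + 1390/(-1580))))*680 = ((2699 - 2*(-3))*((-1739 - (-2 + 53)) + (69/2629 + 1390/(-1580))))*680 = ((2699 + 6)*((-1739 - 1*51) + (69*(1/2629) + 1390*(-1/1580))))*680 = (2705*((-1739 - 51) + (69/2629 - 139/158)))*680 = (2705*(-1790 - 354529/415382))*680 = (2705*(-743888309/415382))*680 = -2012217875845/415382*680 = -684154077787300/207691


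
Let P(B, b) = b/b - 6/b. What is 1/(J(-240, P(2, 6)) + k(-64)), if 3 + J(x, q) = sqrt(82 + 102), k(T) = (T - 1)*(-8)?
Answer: 517/267105 - 2*sqrt(46)/267105 ≈ 0.0018848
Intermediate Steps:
k(T) = 8 - 8*T (k(T) = (-1 + T)*(-8) = 8 - 8*T)
P(B, b) = 1 - 6/b
J(x, q) = -3 + 2*sqrt(46) (J(x, q) = -3 + sqrt(82 + 102) = -3 + sqrt(184) = -3 + 2*sqrt(46))
1/(J(-240, P(2, 6)) + k(-64)) = 1/((-3 + 2*sqrt(46)) + (8 - 8*(-64))) = 1/((-3 + 2*sqrt(46)) + (8 + 512)) = 1/((-3 + 2*sqrt(46)) + 520) = 1/(517 + 2*sqrt(46))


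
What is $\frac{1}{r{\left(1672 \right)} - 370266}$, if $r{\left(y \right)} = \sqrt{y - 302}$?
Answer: $- \frac{185133}{68548454693} - \frac{\sqrt{1370}}{137096909386} \approx -2.701 \cdot 10^{-6}$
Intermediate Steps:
$r{\left(y \right)} = \sqrt{-302 + y}$
$\frac{1}{r{\left(1672 \right)} - 370266} = \frac{1}{\sqrt{-302 + 1672} - 370266} = \frac{1}{\sqrt{1370} - 370266} = \frac{1}{-370266 + \sqrt{1370}}$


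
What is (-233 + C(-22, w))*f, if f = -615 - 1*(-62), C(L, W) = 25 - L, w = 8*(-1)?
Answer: 102858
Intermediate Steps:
w = -8
f = -553 (f = -615 + 62 = -553)
(-233 + C(-22, w))*f = (-233 + (25 - 1*(-22)))*(-553) = (-233 + (25 + 22))*(-553) = (-233 + 47)*(-553) = -186*(-553) = 102858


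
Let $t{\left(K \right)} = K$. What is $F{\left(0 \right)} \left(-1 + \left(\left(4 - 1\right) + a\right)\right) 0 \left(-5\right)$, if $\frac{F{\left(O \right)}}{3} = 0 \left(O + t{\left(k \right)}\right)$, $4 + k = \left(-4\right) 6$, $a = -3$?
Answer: $0$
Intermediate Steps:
$k = -28$ ($k = -4 - 24 = -28$)
$F{\left(O \right)} = 0$ ($F{\left(O \right)} = 3 \cdot 0 \left(O - 28\right) = 3 \cdot 0 \left(-28 + O\right) = 3 \cdot 0 = 0$)
$F{\left(0 \right)} \left(-1 + \left(\left(4 - 1\right) + a\right)\right) 0 \left(-5\right) = 0 \left(-1 + \left(\left(4 - 1\right) - 3\right)\right) 0 \left(-5\right) = 0 \left(-1 + \left(3 - 3\right)\right) 0 \left(-5\right) = 0 \left(-1 + 0\right) 0 \left(-5\right) = 0 \left(\left(-1\right) 0\right) \left(-5\right) = 0 \cdot 0 \left(-5\right) = 0 \left(-5\right) = 0$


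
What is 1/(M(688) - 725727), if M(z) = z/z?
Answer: -1/725726 ≈ -1.3779e-6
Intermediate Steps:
M(z) = 1
1/(M(688) - 725727) = 1/(1 - 725727) = 1/(-725726) = -1/725726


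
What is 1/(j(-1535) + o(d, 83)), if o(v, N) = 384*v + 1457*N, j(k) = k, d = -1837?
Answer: -1/586012 ≈ -1.7065e-6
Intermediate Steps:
1/(j(-1535) + o(d, 83)) = 1/(-1535 + (384*(-1837) + 1457*83)) = 1/(-1535 + (-705408 + 120931)) = 1/(-1535 - 584477) = 1/(-586012) = -1/586012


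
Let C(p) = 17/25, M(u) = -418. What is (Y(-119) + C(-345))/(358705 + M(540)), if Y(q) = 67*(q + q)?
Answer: -398633/8957175 ≈ -0.044504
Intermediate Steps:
C(p) = 17/25 (C(p) = 17*(1/25) = 17/25)
Y(q) = 134*q (Y(q) = 67*(2*q) = 134*q)
(Y(-119) + C(-345))/(358705 + M(540)) = (134*(-119) + 17/25)/(358705 - 418) = (-15946 + 17/25)/358287 = -398633/25*1/358287 = -398633/8957175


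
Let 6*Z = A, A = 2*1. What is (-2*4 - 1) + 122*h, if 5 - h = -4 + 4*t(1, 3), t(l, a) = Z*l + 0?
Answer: 2779/3 ≈ 926.33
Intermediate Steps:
A = 2
Z = ⅓ (Z = (⅙)*2 = ⅓ ≈ 0.33333)
t(l, a) = l/3 (t(l, a) = l/3 + 0 = l/3)
h = 23/3 (h = 5 - (-4 + 4*((⅓)*1)) = 5 - (-4 + 4*(⅓)) = 5 - (-4 + 4/3) = 5 - 1*(-8/3) = 5 + 8/3 = 23/3 ≈ 7.6667)
(-2*4 - 1) + 122*h = (-2*4 - 1) + 122*(23/3) = (-8 - 1) + 2806/3 = -9 + 2806/3 = 2779/3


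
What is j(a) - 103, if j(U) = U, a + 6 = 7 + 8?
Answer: -94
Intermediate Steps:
a = 9 (a = -6 + (7 + 8) = -6 + 15 = 9)
j(a) - 103 = 9 - 103 = -94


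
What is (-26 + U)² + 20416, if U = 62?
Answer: 21712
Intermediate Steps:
(-26 + U)² + 20416 = (-26 + 62)² + 20416 = 36² + 20416 = 1296 + 20416 = 21712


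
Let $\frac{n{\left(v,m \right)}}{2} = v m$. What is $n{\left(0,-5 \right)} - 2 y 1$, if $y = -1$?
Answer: $0$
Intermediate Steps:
$n{\left(v,m \right)} = 2 m v$ ($n{\left(v,m \right)} = 2 v m = 2 m v$)
$n{\left(0,-5 \right)} - 2 y 1 = 2 \left(-5\right) 0 \left(-2\right) \left(-1\right) 1 = 0 \cdot 2 \cdot 1 = 0 \cdot 2 = 0$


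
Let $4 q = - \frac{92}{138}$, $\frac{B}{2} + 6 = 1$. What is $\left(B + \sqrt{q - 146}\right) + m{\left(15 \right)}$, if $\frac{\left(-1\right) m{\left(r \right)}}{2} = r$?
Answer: $-40 + \frac{i \sqrt{5262}}{6} \approx -40.0 + 12.09 i$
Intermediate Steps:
$B = -10$ ($B = -12 + 2 \cdot 1 = -12 + 2 = -10$)
$m{\left(r \right)} = - 2 r$
$q = - \frac{1}{6}$ ($q = \frac{\left(-92\right) \frac{1}{138}}{4} = \frac{1}{4} \left(- \frac{2}{3}\right) = - \frac{1}{6} \approx -0.16667$)
$\left(B + \sqrt{q - 146}\right) + m{\left(15 \right)} = \left(-10 + \sqrt{- \frac{1}{6} - 146}\right) - 30 = \left(-10 + \sqrt{- \frac{877}{6}}\right) - 30 = \left(-10 + \frac{i \sqrt{5262}}{6}\right) - 30 = -40 + \frac{i \sqrt{5262}}{6}$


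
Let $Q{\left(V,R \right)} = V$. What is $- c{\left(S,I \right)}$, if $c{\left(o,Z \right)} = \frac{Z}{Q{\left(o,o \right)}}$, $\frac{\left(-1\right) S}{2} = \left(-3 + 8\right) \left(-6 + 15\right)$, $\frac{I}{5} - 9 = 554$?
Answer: $\frac{563}{18} \approx 31.278$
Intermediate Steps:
$I = 2815$ ($I = 45 + 5 \cdot 554 = 45 + 2770 = 2815$)
$S = -90$ ($S = - 2 \left(-3 + 8\right) \left(-6 + 15\right) = - 2 \cdot 5 \cdot 9 = \left(-2\right) 45 = -90$)
$c{\left(o,Z \right)} = \frac{Z}{o}$
$- c{\left(S,I \right)} = - \frac{2815}{-90} = - \frac{2815 \left(-1\right)}{90} = \left(-1\right) \left(- \frac{563}{18}\right) = \frac{563}{18}$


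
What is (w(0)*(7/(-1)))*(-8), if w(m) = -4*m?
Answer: 0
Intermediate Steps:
(w(0)*(7/(-1)))*(-8) = ((-4*0)*(7/(-1)))*(-8) = (0*(7*(-1)))*(-8) = (0*(-7))*(-8) = 0*(-8) = 0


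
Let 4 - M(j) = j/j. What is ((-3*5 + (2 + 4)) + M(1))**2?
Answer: 36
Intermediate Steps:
M(j) = 3 (M(j) = 4 - j/j = 4 - 1*1 = 4 - 1 = 3)
((-3*5 + (2 + 4)) + M(1))**2 = ((-3*5 + (2 + 4)) + 3)**2 = ((-15 + 6) + 3)**2 = (-9 + 3)**2 = (-6)**2 = 36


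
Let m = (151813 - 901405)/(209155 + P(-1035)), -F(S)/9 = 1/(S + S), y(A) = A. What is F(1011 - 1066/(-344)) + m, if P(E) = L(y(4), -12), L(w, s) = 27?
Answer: -65454745734/18243285175 ≈ -3.5879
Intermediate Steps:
F(S) = -9/(2*S) (F(S) = -9/(S + S) = -9*1/(2*S) = -9/(2*S))
P(E) = 27
m = -374796/104591 (m = (151813 - 901405)/(209155 + 27) = -749592/209182 = -749592*1/209182 = -374796/104591 ≈ -3.5834)
F(1011 - 1066/(-344)) + m = -9/(2*(1011 - 1066/(-344))) - 374796/104591 = -9/(2*(1011 - 1066*(-1)/344)) - 374796/104591 = -9/(2*(1011 - 1*(-533/172))) - 374796/104591 = -9/(2*(1011 + 533/172)) - 374796/104591 = -9/(2*174425/172) - 374796/104591 = -9/2*172/174425 - 374796/104591 = -774/174425 - 374796/104591 = -65454745734/18243285175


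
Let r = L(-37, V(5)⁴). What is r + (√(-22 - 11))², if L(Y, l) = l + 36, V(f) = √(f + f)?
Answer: 103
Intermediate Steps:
V(f) = √2*√f (V(f) = √(2*f) = √2*√f)
L(Y, l) = 36 + l
r = 136 (r = 36 + (√2*√5)⁴ = 36 + (√10)⁴ = 36 + 100 = 136)
r + (√(-22 - 11))² = 136 + (√(-22 - 11))² = 136 + (√(-33))² = 136 + (I*√33)² = 136 - 33 = 103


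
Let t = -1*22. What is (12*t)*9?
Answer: -2376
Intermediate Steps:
t = -22
(12*t)*9 = (12*(-22))*9 = -264*9 = -2376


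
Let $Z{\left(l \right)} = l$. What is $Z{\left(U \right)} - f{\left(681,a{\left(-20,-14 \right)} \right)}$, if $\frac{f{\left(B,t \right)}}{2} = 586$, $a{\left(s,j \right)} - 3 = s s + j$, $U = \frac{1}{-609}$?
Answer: $- \frac{713749}{609} \approx -1172.0$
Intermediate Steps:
$U = - \frac{1}{609} \approx -0.001642$
$a{\left(s,j \right)} = 3 + j + s^{2}$ ($a{\left(s,j \right)} = 3 + \left(s s + j\right) = 3 + \left(s^{2} + j\right) = 3 + \left(j + s^{2}\right) = 3 + j + s^{2}$)
$f{\left(B,t \right)} = 1172$ ($f{\left(B,t \right)} = 2 \cdot 586 = 1172$)
$Z{\left(U \right)} - f{\left(681,a{\left(-20,-14 \right)} \right)} = - \frac{1}{609} - 1172 = - \frac{713749}{609}$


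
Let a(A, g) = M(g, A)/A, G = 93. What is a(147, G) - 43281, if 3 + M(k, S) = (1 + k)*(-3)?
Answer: -2120864/49 ≈ -43283.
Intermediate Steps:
M(k, S) = -6 - 3*k (M(k, S) = -3 + (1 + k)*(-3) = -3 + (-3 - 3*k) = -6 - 3*k)
a(A, g) = (-6 - 3*g)/A
a(147, G) - 43281 = 3*(-2 - 1*93)/147 - 43281 = 3*(1/147)*(-2 - 93) - 43281 = 3*(1/147)*(-95) - 43281 = -95/49 - 43281 = -2120864/49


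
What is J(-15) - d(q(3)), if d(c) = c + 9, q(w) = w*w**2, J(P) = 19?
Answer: -17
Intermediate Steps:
q(w) = w**3
d(c) = 9 + c
J(-15) - d(q(3)) = 19 - (9 + 3**3) = 19 - (9 + 27) = 19 - 1*36 = 19 - 36 = -17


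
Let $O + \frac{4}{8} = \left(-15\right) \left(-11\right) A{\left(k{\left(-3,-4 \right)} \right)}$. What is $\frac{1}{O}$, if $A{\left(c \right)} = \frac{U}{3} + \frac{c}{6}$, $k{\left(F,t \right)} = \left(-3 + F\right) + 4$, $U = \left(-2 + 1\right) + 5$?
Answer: $\frac{2}{329} \approx 0.006079$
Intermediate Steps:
$U = 4$ ($U = -1 + 5 = 4$)
$k{\left(F,t \right)} = 1 + F$
$A{\left(c \right)} = \frac{4}{3} + \frac{c}{6}$
$O = \frac{329}{2}$ ($O = - \frac{1}{2} + \left(-15\right) \left(-11\right) \left(\frac{4}{3} + \frac{1 - 3}{6}\right) = - \frac{1}{2} + 165 \left(\frac{4}{3} + \frac{1}{6} \left(-2\right)\right) = - \frac{1}{2} + 165 \left(\frac{4}{3} - \frac{1}{3}\right) = - \frac{1}{2} + 165 \cdot 1 = - \frac{1}{2} + 165 = \frac{329}{2} \approx 164.5$)
$\frac{1}{O} = \frac{1}{\frac{329}{2}} = \frac{2}{329}$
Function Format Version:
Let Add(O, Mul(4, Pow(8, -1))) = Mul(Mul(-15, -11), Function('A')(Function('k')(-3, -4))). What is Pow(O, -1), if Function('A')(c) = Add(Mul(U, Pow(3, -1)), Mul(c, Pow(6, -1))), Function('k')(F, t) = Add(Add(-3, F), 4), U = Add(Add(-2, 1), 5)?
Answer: Rational(2, 329) ≈ 0.0060790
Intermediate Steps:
U = 4 (U = Add(-1, 5) = 4)
Function('k')(F, t) = Add(1, F)
Function('A')(c) = Add(Rational(4, 3), Mul(Rational(1, 6), c)) (Function('A')(c) = Add(Mul(4, Pow(3, -1)), Mul(c, Pow(6, -1))) = Add(Mul(4, Rational(1, 3)), Mul(c, Rational(1, 6))) = Add(Rational(4, 3), Mul(Rational(1, 6), c)))
O = Rational(329, 2) (O = Add(Rational(-1, 2), Mul(Mul(-15, -11), Add(Rational(4, 3), Mul(Rational(1, 6), Add(1, -3))))) = Add(Rational(-1, 2), Mul(165, Add(Rational(4, 3), Mul(Rational(1, 6), -2)))) = Add(Rational(-1, 2), Mul(165, Add(Rational(4, 3), Rational(-1, 3)))) = Add(Rational(-1, 2), Mul(165, 1)) = Add(Rational(-1, 2), 165) = Rational(329, 2) ≈ 164.50)
Pow(O, -1) = Pow(Rational(329, 2), -1) = Rational(2, 329)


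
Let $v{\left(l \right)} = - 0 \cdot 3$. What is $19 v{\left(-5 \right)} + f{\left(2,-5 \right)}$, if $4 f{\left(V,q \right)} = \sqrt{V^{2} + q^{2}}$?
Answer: $\frac{\sqrt{29}}{4} \approx 1.3463$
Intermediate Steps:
$v{\left(l \right)} = 0$ ($v{\left(l \right)} = \left(-1\right) 0 = 0$)
$f{\left(V,q \right)} = \frac{\sqrt{V^{2} + q^{2}}}{4}$
$19 v{\left(-5 \right)} + f{\left(2,-5 \right)} = 19 \cdot 0 + \frac{\sqrt{2^{2} + \left(-5\right)^{2}}}{4} = 0 + \frac{\sqrt{4 + 25}}{4} = 0 + \frac{\sqrt{29}}{4} = \frac{\sqrt{29}}{4}$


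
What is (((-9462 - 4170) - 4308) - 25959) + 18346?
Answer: -25553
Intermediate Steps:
(((-9462 - 4170) - 4308) - 25959) + 18346 = ((-13632 - 4308) - 25959) + 18346 = (-17940 - 25959) + 18346 = -43899 + 18346 = -25553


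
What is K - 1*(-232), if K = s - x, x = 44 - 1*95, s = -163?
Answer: 120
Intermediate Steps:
x = -51 (x = 44 - 95 = -51)
K = -112 (K = -163 - 1*(-51) = -163 + 51 = -112)
K - 1*(-232) = -112 - 1*(-232) = -112 + 232 = 120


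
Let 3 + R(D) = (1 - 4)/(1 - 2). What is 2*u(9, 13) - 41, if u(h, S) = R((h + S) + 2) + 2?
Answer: -37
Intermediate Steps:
R(D) = 0 (R(D) = -3 + (1 - 4)/(1 - 2) = -3 - 3/(-1) = -3 - 3*(-1) = -3 + 3 = 0)
u(h, S) = 2 (u(h, S) = 0 + 2 = 2)
2*u(9, 13) - 41 = 2*2 - 41 = 4 - 41 = -37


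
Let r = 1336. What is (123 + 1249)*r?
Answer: 1832992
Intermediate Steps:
(123 + 1249)*r = (123 + 1249)*1336 = 1372*1336 = 1832992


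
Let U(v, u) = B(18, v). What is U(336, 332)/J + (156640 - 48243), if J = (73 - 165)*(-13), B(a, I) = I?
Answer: 32410787/299 ≈ 1.0840e+5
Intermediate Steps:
U(v, u) = v
J = 1196 (J = -92*(-13) = 1196)
U(336, 332)/J + (156640 - 48243) = 336/1196 + (156640 - 48243) = 336*(1/1196) + 108397 = 84/299 + 108397 = 32410787/299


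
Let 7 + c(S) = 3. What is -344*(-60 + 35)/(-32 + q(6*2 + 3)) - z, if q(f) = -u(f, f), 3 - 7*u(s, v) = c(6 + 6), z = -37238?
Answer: 1220254/33 ≈ 36977.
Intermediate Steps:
c(S) = -4 (c(S) = -7 + 3 = -4)
u(s, v) = 1 (u(s, v) = 3/7 - ⅐*(-4) = 3/7 + 4/7 = 1)
q(f) = -1 (q(f) = -1*1 = -1)
-344*(-60 + 35)/(-32 + q(6*2 + 3)) - z = -344*(-60 + 35)/(-32 - 1) - 1*(-37238) = -(-8600)/(-33) + 37238 = -(-8600)*(-1)/33 + 37238 = -344*25/33 + 37238 = -8600/33 + 37238 = 1220254/33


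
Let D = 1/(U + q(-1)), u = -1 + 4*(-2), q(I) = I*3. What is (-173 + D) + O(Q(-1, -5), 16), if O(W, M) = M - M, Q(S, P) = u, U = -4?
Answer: -1212/7 ≈ -173.14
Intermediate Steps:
q(I) = 3*I
u = -9 (u = -1 - 8 = -9)
Q(S, P) = -9
O(W, M) = 0
D = -⅐ (D = 1/(-4 + 3*(-1)) = 1/(-4 - 3) = 1/(-7) = -⅐ ≈ -0.14286)
(-173 + D) + O(Q(-1, -5), 16) = (-173 - ⅐) + 0 = -1212/7 + 0 = -1212/7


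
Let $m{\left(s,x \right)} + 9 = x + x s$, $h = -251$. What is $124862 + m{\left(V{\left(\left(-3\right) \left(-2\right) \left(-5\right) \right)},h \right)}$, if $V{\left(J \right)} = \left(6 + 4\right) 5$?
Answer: $112052$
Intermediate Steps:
$V{\left(J \right)} = 50$ ($V{\left(J \right)} = 10 \cdot 5 = 50$)
$m{\left(s,x \right)} = -9 + x + s x$ ($m{\left(s,x \right)} = -9 + \left(x + x s\right) = -9 + \left(x + s x\right) = -9 + x + s x$)
$124862 + m{\left(V{\left(\left(-3\right) \left(-2\right) \left(-5\right) \right)},h \right)} = 124862 - 12810 = 112052$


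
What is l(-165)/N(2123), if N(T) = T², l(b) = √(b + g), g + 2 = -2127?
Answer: I*√2294/4507129 ≈ 1.0627e-5*I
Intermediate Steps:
g = -2129 (g = -2 - 2127 = -2129)
l(b) = √(-2129 + b) (l(b) = √(b - 2129) = √(-2129 + b))
l(-165)/N(2123) = √(-2129 - 165)/(2123²) = √(-2294)/4507129 = (I*√2294)*(1/4507129) = I*√2294/4507129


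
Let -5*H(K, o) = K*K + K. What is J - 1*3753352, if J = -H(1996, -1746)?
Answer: -14780748/5 ≈ -2.9561e+6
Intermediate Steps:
H(K, o) = -K/5 - K²/5 (H(K, o) = -(K*K + K)/5 = -(K² + K)/5 = -(K + K²)/5 = -K/5 - K²/5)
J = 3986012/5 (J = -(-1)*1996*(1 + 1996)/5 = -(-1)*1996*1997/5 = -1*(-3986012/5) = 3986012/5 ≈ 7.9720e+5)
J - 1*3753352 = 3986012/5 - 1*3753352 = 3986012/5 - 3753352 = -14780748/5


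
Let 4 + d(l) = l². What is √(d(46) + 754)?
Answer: √2866 ≈ 53.535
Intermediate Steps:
d(l) = -4 + l²
√(d(46) + 754) = √((-4 + 46²) + 754) = √((-4 + 2116) + 754) = √(2112 + 754) = √2866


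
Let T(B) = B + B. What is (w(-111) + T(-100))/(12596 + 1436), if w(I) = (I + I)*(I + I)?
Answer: 12271/3508 ≈ 3.4980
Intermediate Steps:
w(I) = 4*I**2 (w(I) = (2*I)*(2*I) = 4*I**2)
T(B) = 2*B
(w(-111) + T(-100))/(12596 + 1436) = (4*(-111)**2 + 2*(-100))/(12596 + 1436) = (4*12321 - 200)/14032 = (49284 - 200)*(1/14032) = 49084*(1/14032) = 12271/3508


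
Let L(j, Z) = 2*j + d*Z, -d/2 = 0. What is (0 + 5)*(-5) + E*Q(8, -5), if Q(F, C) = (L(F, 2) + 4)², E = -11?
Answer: -4425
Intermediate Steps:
d = 0 (d = -2*0 = 0)
L(j, Z) = 2*j (L(j, Z) = 2*j + 0*Z = 2*j + 0 = 2*j)
Q(F, C) = (4 + 2*F)² (Q(F, C) = (2*F + 4)² = (4 + 2*F)²)
(0 + 5)*(-5) + E*Q(8, -5) = (0 + 5)*(-5) - 44*(2 + 8)² = 5*(-5) - 44*10² = -25 - 44*100 = -25 - 11*400 = -25 - 4400 = -4425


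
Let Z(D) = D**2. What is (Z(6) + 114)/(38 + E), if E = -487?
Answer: -150/449 ≈ -0.33408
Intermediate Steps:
(Z(6) + 114)/(38 + E) = (6**2 + 114)/(38 - 487) = (36 + 114)/(-449) = 150*(-1/449) = -150/449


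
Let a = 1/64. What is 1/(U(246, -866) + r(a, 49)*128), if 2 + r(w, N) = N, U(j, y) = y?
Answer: 1/5150 ≈ 0.00019417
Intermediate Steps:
a = 1/64 ≈ 0.015625
r(w, N) = -2 + N
1/(U(246, -866) + r(a, 49)*128) = 1/(-866 + (-2 + 49)*128) = 1/(-866 + 47*128) = 1/(-866 + 6016) = 1/5150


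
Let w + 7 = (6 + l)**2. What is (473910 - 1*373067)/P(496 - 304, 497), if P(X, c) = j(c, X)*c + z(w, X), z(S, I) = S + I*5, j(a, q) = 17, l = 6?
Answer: 100843/9546 ≈ 10.564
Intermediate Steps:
w = 137 (w = -7 + (6 + 6)**2 = -7 + 12**2 = -7 + 144 = 137)
z(S, I) = S + 5*I
P(X, c) = 137 + 5*X + 17*c (P(X, c) = 17*c + (137 + 5*X) = 137 + 5*X + 17*c)
(473910 - 1*373067)/P(496 - 304, 497) = (473910 - 1*373067)/(137 + 5*(496 - 304) + 17*497) = (473910 - 373067)/(137 + 5*192 + 8449) = 100843/(137 + 960 + 8449) = 100843/9546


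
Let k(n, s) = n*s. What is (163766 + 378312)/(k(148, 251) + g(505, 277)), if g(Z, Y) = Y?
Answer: 542078/37425 ≈ 14.484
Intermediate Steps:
(163766 + 378312)/(k(148, 251) + g(505, 277)) = (163766 + 378312)/(148*251 + 277) = 542078/(37148 + 277) = 542078/37425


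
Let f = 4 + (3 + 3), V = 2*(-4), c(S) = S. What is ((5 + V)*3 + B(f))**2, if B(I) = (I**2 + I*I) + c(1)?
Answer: 36864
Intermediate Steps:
V = -8
f = 10 (f = 4 + 6 = 10)
B(I) = 1 + 2*I**2 (B(I) = (I**2 + I*I) + 1 = (I**2 + I**2) + 1 = 2*I**2 + 1 = 1 + 2*I**2)
((5 + V)*3 + B(f))**2 = ((5 - 8)*3 + (1 + 2*10**2))**2 = (-3*3 + (1 + 2*100))**2 = (-9 + (1 + 200))**2 = (-9 + 201)**2 = 192**2 = 36864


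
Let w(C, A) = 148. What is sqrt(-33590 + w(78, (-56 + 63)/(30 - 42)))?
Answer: I*sqrt(33442) ≈ 182.87*I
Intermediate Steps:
sqrt(-33590 + w(78, (-56 + 63)/(30 - 42))) = sqrt(-33590 + 148) = sqrt(-33442) = I*sqrt(33442)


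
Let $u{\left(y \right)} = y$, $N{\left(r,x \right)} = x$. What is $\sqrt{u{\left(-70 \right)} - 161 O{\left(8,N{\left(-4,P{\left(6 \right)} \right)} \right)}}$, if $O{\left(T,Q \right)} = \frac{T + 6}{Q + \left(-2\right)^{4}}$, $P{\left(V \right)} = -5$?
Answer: $\frac{12 i \sqrt{231}}{11} \approx 16.58 i$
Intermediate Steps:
$O{\left(T,Q \right)} = \frac{6 + T}{16 + Q}$ ($O{\left(T,Q \right)} = \frac{6 + T}{Q + 16} = \frac{6 + T}{16 + Q}$)
$\sqrt{u{\left(-70 \right)} - 161 O{\left(8,N{\left(-4,P{\left(6 \right)} \right)} \right)}} = \sqrt{-70 - 161 \frac{6 + 8}{16 - 5}} = \sqrt{-70 - 161 \cdot \frac{1}{11} \cdot 14} = \sqrt{-70 - \frac{2254}{11}} = \sqrt{- \frac{3024}{11}} = \frac{12 i \sqrt{231}}{11}$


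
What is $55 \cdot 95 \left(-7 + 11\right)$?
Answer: $20900$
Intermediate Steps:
$55 \cdot 95 \left(-7 + 11\right) = 5225 \cdot 4 = 20900$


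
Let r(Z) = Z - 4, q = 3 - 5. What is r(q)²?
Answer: 36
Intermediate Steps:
q = -2
r(Z) = -4 + Z
r(q)² = (-4 - 2)² = (-6)² = 36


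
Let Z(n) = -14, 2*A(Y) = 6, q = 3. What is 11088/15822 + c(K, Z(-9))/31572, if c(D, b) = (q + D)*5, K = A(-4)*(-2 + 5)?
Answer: 541697/770883 ≈ 0.70270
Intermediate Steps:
A(Y) = 3 (A(Y) = (1/2)*6 = 3)
K = 9 (K = 3*(-2 + 5) = 3*3 = 9)
c(D, b) = 15 + 5*D (c(D, b) = (3 + D)*5 = 15 + 5*D)
11088/15822 + c(K, Z(-9))/31572 = 11088/15822 + (15 + 5*9)/31572 = 11088*(1/15822) + (15 + 45)*(1/31572) = 616/879 + 60*(1/31572) = 616/879 + 5/2631 = 541697/770883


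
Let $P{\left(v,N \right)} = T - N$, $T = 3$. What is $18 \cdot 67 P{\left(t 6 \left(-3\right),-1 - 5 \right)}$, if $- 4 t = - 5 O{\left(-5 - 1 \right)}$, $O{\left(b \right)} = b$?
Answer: $10854$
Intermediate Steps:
$t = - \frac{15}{2}$ ($t = - \frac{\left(-5\right) \left(-5 - 1\right)}{4} = - \frac{\left(-5\right) \left(-6\right)}{4} = \left(- \frac{1}{4}\right) 30 = - \frac{15}{2} \approx -7.5$)
$P{\left(v,N \right)} = 3 - N$
$18 \cdot 67 P{\left(t 6 \left(-3\right),-1 - 5 \right)} = 18 \cdot 67 \left(3 - \left(-1 - 5\right)\right) = 1206 \left(3 - -6\right) = 1206 \left(3 + 6\right) = 1206 \cdot 9 = 10854$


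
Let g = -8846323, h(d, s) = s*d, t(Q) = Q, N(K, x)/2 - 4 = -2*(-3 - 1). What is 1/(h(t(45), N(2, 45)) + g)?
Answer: -1/8845243 ≈ -1.1306e-7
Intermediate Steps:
N(K, x) = 24 (N(K, x) = 8 + 2*(-2*(-3 - 1)) = 8 + 2*(-2*(-4)) = 8 + 2*8 = 8 + 16 = 24)
h(d, s) = d*s
1/(h(t(45), N(2, 45)) + g) = 1/(45*24 - 8846323) = 1/(1080 - 8846323) = 1/(-8845243) = -1/8845243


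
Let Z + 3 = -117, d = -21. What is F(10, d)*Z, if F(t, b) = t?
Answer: -1200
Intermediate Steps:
Z = -120 (Z = -3 - 117 = -120)
F(10, d)*Z = 10*(-120) = -1200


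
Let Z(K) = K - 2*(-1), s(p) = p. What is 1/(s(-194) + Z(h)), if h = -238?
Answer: -1/430 ≈ -0.0023256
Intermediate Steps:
Z(K) = 2 + K (Z(K) = K + 2 = 2 + K)
1/(s(-194) + Z(h)) = 1/(-194 + (2 - 238)) = 1/(-194 - 236) = 1/(-430) = -1/430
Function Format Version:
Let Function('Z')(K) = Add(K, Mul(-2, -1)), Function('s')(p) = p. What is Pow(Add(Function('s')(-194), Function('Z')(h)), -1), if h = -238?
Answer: Rational(-1, 430) ≈ -0.0023256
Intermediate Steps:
Function('Z')(K) = Add(2, K) (Function('Z')(K) = Add(K, 2) = Add(2, K))
Pow(Add(Function('s')(-194), Function('Z')(h)), -1) = Pow(Add(-194, Add(2, -238)), -1) = Pow(Add(-194, -236), -1) = Pow(-430, -1) = Rational(-1, 430)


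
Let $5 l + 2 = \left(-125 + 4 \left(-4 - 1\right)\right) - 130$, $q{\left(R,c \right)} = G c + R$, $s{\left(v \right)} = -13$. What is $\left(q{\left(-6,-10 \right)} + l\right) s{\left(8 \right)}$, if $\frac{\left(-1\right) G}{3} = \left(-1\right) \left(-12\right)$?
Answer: $- \frac{19409}{5} \approx -3881.8$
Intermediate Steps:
$G = -36$ ($G = - 3 \left(\left(-1\right) \left(-12\right)\right) = \left(-3\right) 12 = -36$)
$q{\left(R,c \right)} = R - 36 c$ ($q{\left(R,c \right)} = - 36 c + R = R - 36 c$)
$l = - \frac{277}{5}$ ($l = - \frac{2}{5} + \frac{\left(-125 + 4 \left(-4 - 1\right)\right) - 130}{5} = - \frac{2}{5} + \frac{\left(-125 + 4 \left(-5\right)\right) - 130}{5} = - \frac{2}{5} + \frac{\left(-125 - 20\right) - 130}{5} = - \frac{2}{5} + \frac{-145 - 130}{5} = - \frac{2}{5} + \frac{1}{5} \left(-275\right) = - \frac{2}{5} - 55 = - \frac{277}{5} \approx -55.4$)
$\left(q{\left(-6,-10 \right)} + l\right) s{\left(8 \right)} = \left(\left(-6 - -360\right) - \frac{277}{5}\right) \left(-13\right) = \left(\left(-6 + 360\right) - \frac{277}{5}\right) \left(-13\right) = \left(354 - \frac{277}{5}\right) \left(-13\right) = \frac{1493}{5} \left(-13\right) = - \frac{19409}{5}$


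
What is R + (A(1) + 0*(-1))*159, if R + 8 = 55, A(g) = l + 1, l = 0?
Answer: 206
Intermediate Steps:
A(g) = 1 (A(g) = 0 + 1 = 1)
R = 47 (R = -8 + 55 = 47)
R + (A(1) + 0*(-1))*159 = 47 + (1 + 0*(-1))*159 = 47 + (1 + 0)*159 = 47 + 1*159 = 47 + 159 = 206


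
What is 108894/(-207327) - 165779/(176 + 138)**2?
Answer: -15035658519/6813870964 ≈ -2.2066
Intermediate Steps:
108894/(-207327) - 165779/(176 + 138)**2 = 108894*(-1/207327) - 165779/(314**2) = -36298/69109 - 165779/98596 = -15035658519/6813870964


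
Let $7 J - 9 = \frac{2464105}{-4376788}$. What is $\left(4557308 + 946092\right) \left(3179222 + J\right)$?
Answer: $\frac{19144658282630390450}{1094197} \approx 1.7497 \cdot 10^{13}$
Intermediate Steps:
$J = \frac{36926987}{30637516}$ ($J = \frac{9}{7} + \frac{2464105 \frac{1}{-4376788}}{7} = \frac{9}{7} + \frac{2464105 \left(- \frac{1}{4376788}\right)}{7} = \frac{9}{7} + \frac{1}{7} \left(- \frac{2464105}{4376788}\right) = \frac{9}{7} - \frac{352015}{4376788} = \frac{36926987}{30637516} \approx 1.2053$)
$\left(4557308 + 946092\right) \left(3179222 + J\right) = \left(4557308 + 946092\right) \left(3179222 + \frac{36926987}{30637516}\right) = 5503400 \cdot \frac{97403501819539}{30637516} = \frac{19144658282630390450}{1094197}$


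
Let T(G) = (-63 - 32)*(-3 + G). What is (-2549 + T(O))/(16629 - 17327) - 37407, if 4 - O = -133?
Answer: -26094807/698 ≈ -37385.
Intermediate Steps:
O = 137 (O = 4 - 1*(-133) = 4 + 133 = 137)
T(G) = 285 - 95*G (T(G) = -95*(-3 + G) = 285 - 95*G)
(-2549 + T(O))/(16629 - 17327) - 37407 = (-2549 + (285 - 95*137))/(16629 - 17327) - 37407 = (-2549 + (285 - 13015))/(-698) - 37407 = (-2549 - 12730)*(-1/698) - 37407 = -15279*(-1/698) - 37407 = 15279/698 - 37407 = -26094807/698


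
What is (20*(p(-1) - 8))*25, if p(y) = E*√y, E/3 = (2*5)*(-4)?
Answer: -4000 - 60000*I ≈ -4000.0 - 60000.0*I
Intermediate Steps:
E = -120 (E = 3*((2*5)*(-4)) = 3*(10*(-4)) = 3*(-40) = -120)
p(y) = -120*√y
(20*(p(-1) - 8))*25 = (20*(-120*I - 8))*25 = (20*(-8 - 120*I))*25 = (-160 - 2400*I)*25 = -4000 - 60000*I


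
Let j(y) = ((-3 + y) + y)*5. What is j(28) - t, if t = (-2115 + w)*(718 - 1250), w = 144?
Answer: -1048307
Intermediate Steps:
t = 1048572 (t = (-2115 + 144)*(718 - 1250) = -1971*(-532) = 1048572)
j(y) = -15 + 10*y (j(y) = (-3 + 2*y)*5 = -15 + 10*y)
j(28) - t = (-15 + 10*28) - 1*1048572 = (-15 + 280) - 1048572 = 265 - 1048572 = -1048307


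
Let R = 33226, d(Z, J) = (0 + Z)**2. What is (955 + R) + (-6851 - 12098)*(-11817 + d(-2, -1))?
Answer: 223878718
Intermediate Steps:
d(Z, J) = Z**2
(955 + R) + (-6851 - 12098)*(-11817 + d(-2, -1)) = (955 + 33226) + (-6851 - 12098)*(-11817 + (-2)**2) = 34181 - 18949*(-11817 + 4) = 34181 - 18949*(-11813) = 34181 + 223844537 = 223878718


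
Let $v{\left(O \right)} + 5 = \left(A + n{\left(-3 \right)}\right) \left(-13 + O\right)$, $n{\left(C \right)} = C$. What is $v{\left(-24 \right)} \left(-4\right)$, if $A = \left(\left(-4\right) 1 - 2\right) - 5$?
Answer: $-2052$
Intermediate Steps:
$A = -11$ ($A = \left(-4 - 2\right) - 5 = -6 - 5 = -11$)
$v{\left(O \right)} = 177 - 14 O$ ($v{\left(O \right)} = -5 + \left(-11 - 3\right) \left(-13 + O\right) = -5 - 14 \left(-13 + O\right) = -5 - \left(-182 + 14 O\right) = 177 - 14 O$)
$v{\left(-24 \right)} \left(-4\right) = \left(177 - -336\right) \left(-4\right) = \left(177 + 336\right) \left(-4\right) = 513 \left(-4\right) = -2052$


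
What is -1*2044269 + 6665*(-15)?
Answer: -2144244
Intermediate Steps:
-1*2044269 + 6665*(-15) = -2044269 - 99975 = -2144244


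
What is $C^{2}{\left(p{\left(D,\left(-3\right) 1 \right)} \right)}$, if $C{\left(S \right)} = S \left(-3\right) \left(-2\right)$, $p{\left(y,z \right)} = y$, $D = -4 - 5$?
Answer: $2916$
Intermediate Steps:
$D = -9$
$C{\left(S \right)} = 6 S$ ($C{\left(S \right)} = - 3 S \left(-2\right) = 6 S$)
$C^{2}{\left(p{\left(D,\left(-3\right) 1 \right)} \right)} = \left(6 \left(-9\right)\right)^{2} = \left(-54\right)^{2} = 2916$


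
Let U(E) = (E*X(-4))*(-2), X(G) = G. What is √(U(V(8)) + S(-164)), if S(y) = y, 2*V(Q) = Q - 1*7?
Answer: 4*I*√10 ≈ 12.649*I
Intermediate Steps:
V(Q) = -7/2 + Q/2 (V(Q) = (Q - 1*7)/2 = (Q - 7)/2 = (-7 + Q)/2 = -7/2 + Q/2)
U(E) = 8*E (U(E) = (E*(-4))*(-2) = -4*E*(-2) = 8*E)
√(U(V(8)) + S(-164)) = √(8*(-7/2 + (½)*8) - 164) = √(8*(-7/2 + 4) - 164) = √(8*(½) - 164) = √(4 - 164) = √(-160) = 4*I*√10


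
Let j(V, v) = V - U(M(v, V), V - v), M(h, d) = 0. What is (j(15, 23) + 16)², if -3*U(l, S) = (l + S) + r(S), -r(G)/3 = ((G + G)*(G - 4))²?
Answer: 12211797049/9 ≈ 1.3569e+9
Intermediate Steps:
r(G) = -12*G²*(-4 + G)² (r(G) = -3*(G - 4)²*(G + G)² = -3*4*G²*(-4 + G)² = -12*G²*(-4 + G)²)
U(l, S) = -S/3 - l/3 + 4*S²*(-4 + S)² (U(l, S) = -((l + S) - 12*S²*(-4 + S)²)/3 = -((S + l) - 12*S²*(-4 + S)²)/3 = -(S + l - 12*S²*(-4 + S)²)/3 = -S/3 - l/3 + 4*S²*(-4 + S)²)
j(V, v) = -v/3 + 4*V/3 - 4*(V - v)²*(-4 + V - v)² (j(V, v) = V - (-(V - v)/3 - ⅓*0 + 4*(V - v)²*(-4 + (V - v))²) = V - ((-V/3 + v/3) + 0 + 4*(V - v)²*(-4 + V - v)²) = V - (-V/3 + v/3 + 4*(V - v)²*(-4 + V - v)²) = V + (-v/3 + V/3 - 4*(V - v)²*(-4 + V - v)²) = -v/3 + 4*V/3 - 4*(V - v)²*(-4 + V - v)²)
(j(15, 23) + 16)² = ((-⅓*23 + (4/3)*15 - 4*(15 - 1*23)²*(4 + 23 - 1*15)²) + 16)² = ((-23/3 + 20 - 4*(15 - 23)²*(4 + 23 - 15)²) + 16)² = ((-23/3 + 20 - 4*(-8)²*12²) + 16)² = ((-23/3 + 20 - 4*64*144) + 16)² = ((-23/3 + 20 - 36864) + 16)² = (-110555/3 + 16)² = (-110507/3)² = 12211797049/9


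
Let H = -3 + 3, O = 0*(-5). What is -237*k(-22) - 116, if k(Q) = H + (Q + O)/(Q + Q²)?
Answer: -733/7 ≈ -104.71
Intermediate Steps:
O = 0
H = 0
k(Q) = Q/(Q + Q²) (k(Q) = 0 + (Q + 0)/(Q + Q²) = 0 + Q/(Q + Q²) = Q/(Q + Q²))
-237*k(-22) - 116 = -237/(1 - 22) - 116 = -237/(-21) - 116 = -237*(-1/21) - 116 = 79/7 - 116 = -733/7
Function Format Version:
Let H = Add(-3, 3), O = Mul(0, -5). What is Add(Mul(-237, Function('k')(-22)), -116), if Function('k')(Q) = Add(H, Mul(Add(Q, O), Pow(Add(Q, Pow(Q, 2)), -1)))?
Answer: Rational(-733, 7) ≈ -104.71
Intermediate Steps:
O = 0
H = 0
Function('k')(Q) = Mul(Q, Pow(Add(Q, Pow(Q, 2)), -1)) (Function('k')(Q) = Add(0, Mul(Add(Q, 0), Pow(Add(Q, Pow(Q, 2)), -1))) = Add(0, Mul(Q, Pow(Add(Q, Pow(Q, 2)), -1))) = Mul(Q, Pow(Add(Q, Pow(Q, 2)), -1)))
Add(Mul(-237, Function('k')(-22)), -116) = Add(Mul(-237, Pow(Add(1, -22), -1)), -116) = Add(Mul(-237, Pow(-21, -1)), -116) = Add(Mul(-237, Rational(-1, 21)), -116) = Add(Rational(79, 7), -116) = Rational(-733, 7)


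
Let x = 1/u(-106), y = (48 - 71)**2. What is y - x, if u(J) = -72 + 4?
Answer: 35973/68 ≈ 529.01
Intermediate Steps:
u(J) = -68
y = 529 (y = (-23)**2 = 529)
x = -1/68 (x = 1/(-68) = -1/68 ≈ -0.014706)
y - x = 529 - 1*(-1/68) = 529 + 1/68 = 35973/68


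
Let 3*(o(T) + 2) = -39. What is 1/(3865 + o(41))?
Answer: 1/3850 ≈ 0.00025974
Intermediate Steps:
o(T) = -15 (o(T) = -2 + (1/3)*(-39) = -2 - 13 = -15)
1/(3865 + o(41)) = 1/(3865 - 15) = 1/3850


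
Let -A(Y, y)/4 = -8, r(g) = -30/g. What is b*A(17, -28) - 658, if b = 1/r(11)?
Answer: -10046/15 ≈ -669.73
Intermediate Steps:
A(Y, y) = 32 (A(Y, y) = -4*(-8) = 32)
b = -11/30 (b = 1/(-30/11) = -11/30 ≈ -0.36667)
b*A(17, -28) - 658 = -11/30*32 - 658 = -176/15 - 658 = -10046/15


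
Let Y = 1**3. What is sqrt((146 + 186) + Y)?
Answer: 3*sqrt(37) ≈ 18.248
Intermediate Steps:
Y = 1
sqrt((146 + 186) + Y) = sqrt((146 + 186) + 1) = sqrt(332 + 1) = sqrt(333) = 3*sqrt(37)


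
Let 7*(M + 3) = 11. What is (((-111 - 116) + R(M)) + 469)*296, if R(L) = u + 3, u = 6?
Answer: 74296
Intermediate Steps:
M = -10/7 (M = -3 + (⅐)*11 = -3 + 11/7 = -10/7 ≈ -1.4286)
R(L) = 9 (R(L) = 6 + 3 = 9)
(((-111 - 116) + R(M)) + 469)*296 = (((-111 - 116) + 9) + 469)*296 = ((-227 + 9) + 469)*296 = (-218 + 469)*296 = 251*296 = 74296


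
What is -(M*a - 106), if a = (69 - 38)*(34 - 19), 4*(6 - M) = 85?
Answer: 28789/4 ≈ 7197.3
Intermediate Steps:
M = -61/4 (M = 6 - 1/4*85 = 6 - 85/4 = -61/4 ≈ -15.250)
a = 465 (a = 31*15 = 465)
-(M*a - 106) = -(-61/4*465 - 106) = -(-28365/4 - 106) = -1*(-28789/4) = 28789/4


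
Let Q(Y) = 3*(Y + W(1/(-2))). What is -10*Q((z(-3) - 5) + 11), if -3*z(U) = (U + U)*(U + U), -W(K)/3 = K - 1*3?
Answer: -135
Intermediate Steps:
W(K) = 9 - 3*K (W(K) = -3*(K - 1*3) = -3*(K - 3) = -3*(-3 + K) = 9 - 3*K)
z(U) = -4*U²/3 (z(U) = -(U + U)*(U + U)/3 = -2*U*2*U/3 = -4*U²/3)
Q(Y) = 63/2 + 3*Y (Q(Y) = 3*(Y + (9 - 3/(-2))) = 3*(Y + (9 - 3*(-½))) = 3*(Y + (9 + 3/2)) = 3*(Y + 21/2) = 3*(21/2 + Y) = 63/2 + 3*Y)
-10*Q((z(-3) - 5) + 11) = -10*(63/2 + 3*((-4/3*(-3)² - 5) + 11)) = -10*(63/2 + 3*((-4/3*9 - 5) + 11)) = -10*(63/2 + 3*((-12 - 5) + 11)) = -10*(63/2 + 3*(-17 + 11)) = -10*(63/2 + 3*(-6)) = -10*(63/2 - 18) = -10*27/2 = -135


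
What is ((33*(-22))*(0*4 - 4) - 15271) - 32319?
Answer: -44686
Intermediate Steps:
((33*(-22))*(0*4 - 4) - 15271) - 32319 = (-726*(0 - 4) - 15271) - 32319 = (-726*(-4) - 15271) - 32319 = (2904 - 15271) - 32319 = -12367 - 32319 = -44686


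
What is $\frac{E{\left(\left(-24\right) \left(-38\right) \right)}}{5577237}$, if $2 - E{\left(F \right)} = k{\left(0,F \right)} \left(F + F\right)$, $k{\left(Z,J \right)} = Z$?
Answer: $\frac{2}{5577237} \approx 3.586 \cdot 10^{-7}$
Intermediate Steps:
$E{\left(F \right)} = 2$ ($E{\left(F \right)} = 2 - 0 \left(F + F\right) = 2 - 0 \cdot 2 F = 2 - 0 = 2 + 0 = 2$)
$\frac{E{\left(\left(-24\right) \left(-38\right) \right)}}{5577237} = \frac{2}{5577237}$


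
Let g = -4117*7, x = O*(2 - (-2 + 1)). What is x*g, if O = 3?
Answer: -259371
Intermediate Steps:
x = 9 (x = 3*(2 - (-2 + 1)) = 3*(2 - 1*(-1)) = 3*(2 + 1) = 3*3 = 9)
g = -28819
x*g = 9*(-28819) = -259371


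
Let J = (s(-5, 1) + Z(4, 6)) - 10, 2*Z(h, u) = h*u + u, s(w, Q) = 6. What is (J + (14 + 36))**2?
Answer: 3721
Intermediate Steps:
Z(h, u) = u/2 + h*u/2 (Z(h, u) = (h*u + u)/2 = (u + h*u)/2 = u/2 + h*u/2)
J = 11 (J = (6 + (1/2)*6*(1 + 4)) - 10 = (6 + (1/2)*6*5) - 10 = (6 + 15) - 10 = 21 - 10 = 11)
(J + (14 + 36))**2 = (11 + (14 + 36))**2 = (11 + 50)**2 = 61**2 = 3721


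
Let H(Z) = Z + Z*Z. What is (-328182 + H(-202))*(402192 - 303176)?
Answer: -28475021280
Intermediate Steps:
H(Z) = Z + Z**2
(-328182 + H(-202))*(402192 - 303176) = (-328182 - 202*(1 - 202))*(402192 - 303176) = (-328182 - 202*(-201))*99016 = (-328182 + 40602)*99016 = -287580*99016 = -28475021280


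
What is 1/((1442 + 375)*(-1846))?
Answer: -1/3354182 ≈ -2.9814e-7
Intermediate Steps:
1/((1442 + 375)*(-1846)) = -1/1846/1817 = (1/1817)*(-1/1846) = -1/3354182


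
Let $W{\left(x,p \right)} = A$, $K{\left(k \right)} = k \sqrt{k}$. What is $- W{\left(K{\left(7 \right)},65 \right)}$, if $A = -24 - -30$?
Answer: $-6$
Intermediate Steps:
$A = 6$ ($A = -24 + 30 = 6$)
$K{\left(k \right)} = k^{\frac{3}{2}}$
$W{\left(x,p \right)} = 6$
$- W{\left(K{\left(7 \right)},65 \right)} = \left(-1\right) 6 = -6$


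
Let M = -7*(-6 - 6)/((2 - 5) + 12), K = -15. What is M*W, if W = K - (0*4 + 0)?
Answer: -140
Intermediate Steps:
W = -15 (W = -15 - (0*4 + 0) = -15 - (0 + 0) = -15 - 1*0 = -15 + 0 = -15)
M = 28/3 (M = -(-84)/(-3 + 12) = -(-84)/9 = -7*(-4/3) = 28/3 ≈ 9.3333)
M*W = (28/3)*(-15) = -140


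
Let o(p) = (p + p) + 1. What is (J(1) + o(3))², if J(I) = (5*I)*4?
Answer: 729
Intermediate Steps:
J(I) = 20*I
o(p) = 1 + 2*p (o(p) = 2*p + 1 = 1 + 2*p)
(J(1) + o(3))² = (20*1 + (1 + 2*3))² = (20 + (1 + 6))² = (20 + 7)² = 27² = 729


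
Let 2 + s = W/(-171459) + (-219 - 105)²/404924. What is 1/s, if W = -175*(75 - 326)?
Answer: -17356966029/34660733737 ≈ -0.50077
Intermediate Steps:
W = 43925 (W = -175*(-251) = 43925)
s = -34660733737/17356966029 (s = -2 + (43925/(-171459) + (-219 - 105)²/404924) = -2 + (43925*(-1/171459) + (-324)²*(1/404924)) = -2 + (-43925/171459 + 104976*(1/404924)) = -2 + (-43925/171459 + 26244/101231) = -2 + 53198321/17356966029 = -34660733737/17356966029 ≈ -1.9969)
1/s = 1/(-34660733737/17356966029) = -17356966029/34660733737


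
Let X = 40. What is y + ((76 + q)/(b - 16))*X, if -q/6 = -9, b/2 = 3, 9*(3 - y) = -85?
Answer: -4568/9 ≈ -507.56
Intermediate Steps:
y = 112/9 (y = 3 - ⅑*(-85) = 3 + 85/9 = 112/9 ≈ 12.444)
b = 6 (b = 2*3 = 6)
q = 54 (q = -6*(-9) = 54)
y + ((76 + q)/(b - 16))*X = 112/9 + ((76 + 54)/(6 - 16))*40 = 112/9 + (130/(-10))*40 = 112/9 + (130*(-⅒))*40 = 112/9 - 13*40 = 112/9 - 520 = -4568/9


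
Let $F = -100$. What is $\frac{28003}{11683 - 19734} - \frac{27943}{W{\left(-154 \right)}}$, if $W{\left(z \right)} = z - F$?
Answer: $\frac{223456931}{434754} \approx 513.98$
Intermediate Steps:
$W{\left(z \right)} = 100 + z$ ($W{\left(z \right)} = z - -100 = z + 100 = 100 + z$)
$\frac{28003}{11683 - 19734} - \frac{27943}{W{\left(-154 \right)}} = \frac{28003}{11683 - 19734} - \frac{27943}{100 - 154} = \frac{28003}{-8051} - \frac{27943}{-54} = 28003 \left(- \frac{1}{8051}\right) - - \frac{27943}{54} = - \frac{28003}{8051} + \frac{27943}{54} = \frac{223456931}{434754}$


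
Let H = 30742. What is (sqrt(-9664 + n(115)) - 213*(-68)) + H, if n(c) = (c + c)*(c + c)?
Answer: 45226 + 6*sqrt(1201) ≈ 45434.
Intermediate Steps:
n(c) = 4*c**2 (n(c) = (2*c)*(2*c) = 4*c**2)
(sqrt(-9664 + n(115)) - 213*(-68)) + H = (sqrt(-9664 + 4*115**2) - 213*(-68)) + 30742 = (sqrt(-9664 + 4*13225) + 14484) + 30742 = (sqrt(-9664 + 52900) + 14484) + 30742 = (sqrt(43236) + 14484) + 30742 = (6*sqrt(1201) + 14484) + 30742 = (14484 + 6*sqrt(1201)) + 30742 = 45226 + 6*sqrt(1201)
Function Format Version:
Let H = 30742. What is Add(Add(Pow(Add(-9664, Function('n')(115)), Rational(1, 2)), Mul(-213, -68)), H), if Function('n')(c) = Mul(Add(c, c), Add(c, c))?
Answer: Add(45226, Mul(6, Pow(1201, Rational(1, 2)))) ≈ 45434.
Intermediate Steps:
Function('n')(c) = Mul(4, Pow(c, 2)) (Function('n')(c) = Mul(Mul(2, c), Mul(2, c)) = Mul(4, Pow(c, 2)))
Add(Add(Pow(Add(-9664, Function('n')(115)), Rational(1, 2)), Mul(-213, -68)), H) = Add(Add(Pow(Add(-9664, Mul(4, Pow(115, 2))), Rational(1, 2)), Mul(-213, -68)), 30742) = Add(Add(Pow(Add(-9664, Mul(4, 13225)), Rational(1, 2)), 14484), 30742) = Add(Add(Pow(Add(-9664, 52900), Rational(1, 2)), 14484), 30742) = Add(Add(Pow(43236, Rational(1, 2)), 14484), 30742) = Add(Add(Mul(6, Pow(1201, Rational(1, 2))), 14484), 30742) = Add(Add(14484, Mul(6, Pow(1201, Rational(1, 2)))), 30742) = Add(45226, Mul(6, Pow(1201, Rational(1, 2))))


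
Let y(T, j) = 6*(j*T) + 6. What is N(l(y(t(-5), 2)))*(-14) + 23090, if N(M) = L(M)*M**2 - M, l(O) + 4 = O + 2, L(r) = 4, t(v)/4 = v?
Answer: -3099190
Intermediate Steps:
t(v) = 4*v
y(T, j) = 6 + 6*T*j (y(T, j) = 6*(T*j) + 6 = 6*T*j + 6 = 6 + 6*T*j)
l(O) = -2 + O (l(O) = -4 + (O + 2) = -4 + (2 + O) = -2 + O)
N(M) = -M + 4*M**2 (N(M) = 4*M**2 - M = -M + 4*M**2)
N(l(y(t(-5), 2)))*(-14) + 23090 = ((-2 + (6 + 6*(4*(-5))*2))*(-1 + 4*(-2 + (6 + 6*(4*(-5))*2))))*(-14) + 23090 = ((-2 + (6 + 6*(-20)*2))*(-1 + 4*(-2 + (6 + 6*(-20)*2))))*(-14) + 23090 = ((-2 + (6 - 240))*(-1 + 4*(-2 + (6 - 240))))*(-14) + 23090 = ((-2 - 234)*(-1 + 4*(-2 - 234)))*(-14) + 23090 = -236*(-1 + 4*(-236))*(-14) + 23090 = -236*(-1 - 944)*(-14) + 23090 = -236*(-945)*(-14) + 23090 = 223020*(-14) + 23090 = -3122280 + 23090 = -3099190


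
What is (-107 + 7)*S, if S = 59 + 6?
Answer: -6500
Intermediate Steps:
S = 65
(-107 + 7)*S = (-107 + 7)*65 = -100*65 = -6500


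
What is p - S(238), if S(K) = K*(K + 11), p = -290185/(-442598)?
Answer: -26228952491/442598 ≈ -59261.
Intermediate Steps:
p = 290185/442598 (p = -290185*(-1/442598) = 290185/442598 ≈ 0.65564)
S(K) = K*(11 + K)
p - S(238) = 290185/442598 - 238*(11 + 238) = 290185/442598 - 238*249 = 290185/442598 - 1*59262 = 290185/442598 - 59262 = -26228952491/442598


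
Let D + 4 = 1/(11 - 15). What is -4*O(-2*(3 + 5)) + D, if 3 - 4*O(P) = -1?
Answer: -33/4 ≈ -8.2500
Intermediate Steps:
D = -17/4 (D = -4 + 1/(11 - 15) = -4 + 1/(-4) = -4 - 1/4 = -17/4 ≈ -4.2500)
O(P) = 1 (O(P) = 3/4 - 1/4*(-1) = 3/4 + 1/4 = 1)
-4*O(-2*(3 + 5)) + D = -4*1 - 17/4 = -4 - 17/4 = -33/4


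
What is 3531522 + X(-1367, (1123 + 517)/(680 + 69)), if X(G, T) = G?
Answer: 3530155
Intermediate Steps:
3531522 + X(-1367, (1123 + 517)/(680 + 69)) = 3531522 - 1367 = 3530155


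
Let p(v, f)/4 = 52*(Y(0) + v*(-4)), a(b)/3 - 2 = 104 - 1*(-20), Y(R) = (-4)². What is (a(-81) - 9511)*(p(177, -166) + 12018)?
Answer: 1204807094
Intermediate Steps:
Y(R) = 16
a(b) = 378 (a(b) = 6 + 3*(104 - 1*(-20)) = 6 + 3*(104 + 20) = 6 + 3*124 = 6 + 372 = 378)
p(v, f) = 3328 - 832*v (p(v, f) = 4*(52*(16 + v*(-4))) = 4*(52*(16 - 4*v)) = 4*(832 - 208*v) = 3328 - 832*v)
(a(-81) - 9511)*(p(177, -166) + 12018) = (378 - 9511)*((3328 - 832*177) + 12018) = -9133*((3328 - 147264) + 12018) = -9133*(-143936 + 12018) = -9133*(-131918) = 1204807094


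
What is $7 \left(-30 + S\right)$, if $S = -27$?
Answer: $-399$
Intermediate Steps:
$7 \left(-30 + S\right) = 7 \left(-30 - 27\right) = 7 \left(-57\right) = -399$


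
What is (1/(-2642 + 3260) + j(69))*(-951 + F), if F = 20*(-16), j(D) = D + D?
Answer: -108397235/618 ≈ -1.7540e+5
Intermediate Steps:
j(D) = 2*D
F = -320
(1/(-2642 + 3260) + j(69))*(-951 + F) = (1/(-2642 + 3260) + 2*69)*(-951 - 320) = (1/618 + 138)*(-1271) = (85285/618)*(-1271) = -108397235/618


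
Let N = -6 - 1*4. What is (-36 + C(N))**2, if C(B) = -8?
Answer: 1936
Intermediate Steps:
N = -10 (N = -6 - 4 = -10)
(-36 + C(N))**2 = (-36 - 8)**2 = (-44)**2 = 1936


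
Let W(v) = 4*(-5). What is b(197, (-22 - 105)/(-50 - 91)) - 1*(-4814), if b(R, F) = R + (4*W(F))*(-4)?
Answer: 5331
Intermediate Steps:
W(v) = -20
b(R, F) = 320 + R (b(R, F) = R + (4*(-20))*(-4) = R - 80*(-4) = R + 320 = 320 + R)
b(197, (-22 - 105)/(-50 - 91)) - 1*(-4814) = (320 + 197) - 1*(-4814) = 517 + 4814 = 5331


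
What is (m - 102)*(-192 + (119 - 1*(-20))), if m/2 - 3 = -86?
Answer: 14204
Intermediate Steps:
m = -166 (m = 6 + 2*(-86) = 6 - 172 = -166)
(m - 102)*(-192 + (119 - 1*(-20))) = (-166 - 102)*(-192 + (119 - 1*(-20))) = -268*(-192 + (119 + 20)) = -268*(-192 + 139) = -268*(-53) = 14204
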